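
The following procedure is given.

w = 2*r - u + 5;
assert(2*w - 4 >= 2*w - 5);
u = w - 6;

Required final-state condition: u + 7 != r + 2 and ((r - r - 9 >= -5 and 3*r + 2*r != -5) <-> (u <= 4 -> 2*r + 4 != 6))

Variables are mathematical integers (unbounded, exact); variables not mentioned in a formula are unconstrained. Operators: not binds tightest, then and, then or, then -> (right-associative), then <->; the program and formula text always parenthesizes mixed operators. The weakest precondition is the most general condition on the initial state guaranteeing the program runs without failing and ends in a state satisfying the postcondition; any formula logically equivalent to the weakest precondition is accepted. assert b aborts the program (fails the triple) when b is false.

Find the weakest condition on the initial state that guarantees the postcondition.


Working backward. After the program, the postcondition u + 7 != r + 2 and ((r - r - 9 >= -5 and 3*r + 2*r != -5) <-> (u <= 4 -> 2*r + 4 != 6)) must hold; in canonical form it is u != r - 5 and (not (u <= 4 -> 2*r != 2)).
Before u := w - 6: w != r + 1 and (not (w <= 10 -> 2*r != 2))
Before assert 2*w - 4 >= 2*w - 5: w != r + 1 and (not (w <= 10 -> 2*r != 2))
Before w := 2*r - u + 5: r != u - 4 and (not (2*r <= u + 5 -> 2*r != 2))
Answer: WP = r != u - 4 and (not (2*r <= u + 5 -> 2*r != 2))


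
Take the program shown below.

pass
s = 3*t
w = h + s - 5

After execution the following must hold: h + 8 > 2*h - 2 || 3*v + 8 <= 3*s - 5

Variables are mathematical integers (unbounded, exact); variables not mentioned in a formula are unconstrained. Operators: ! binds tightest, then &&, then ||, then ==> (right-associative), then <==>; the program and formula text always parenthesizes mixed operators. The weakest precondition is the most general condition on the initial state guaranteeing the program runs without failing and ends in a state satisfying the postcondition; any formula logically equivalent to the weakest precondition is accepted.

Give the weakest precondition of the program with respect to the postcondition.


Working backward. After the program, the postcondition h + 8 > 2*h - 2 || 3*v + 8 <= 3*s - 5 must hold; in canonical form it is h < 10 || 3*v <= 3*s - 13.
Before w := h + s - 5: h < 10 || 3*v <= 3*s - 13
Before s := 3*t: h < 10 || 3*v <= 9*t - 13
Before skip: h < 10 || 3*v <= 9*t - 13
Answer: WP = h < 10 || 3*v <= 9*t - 13


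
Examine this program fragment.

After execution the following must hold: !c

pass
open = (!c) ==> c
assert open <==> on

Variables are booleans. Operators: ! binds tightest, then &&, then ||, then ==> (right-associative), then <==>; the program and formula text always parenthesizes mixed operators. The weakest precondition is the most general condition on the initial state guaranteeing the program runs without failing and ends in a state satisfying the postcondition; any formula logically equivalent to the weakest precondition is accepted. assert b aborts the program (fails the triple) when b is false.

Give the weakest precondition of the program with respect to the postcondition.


Working backward. After the program, !c must hold.
Before assert open <==> on: (open <==> on) && (!c)
Before open := (!c) ==> c: (((!c) ==> c) <==> on) && (!c)
Before skip: (((!c) ==> c) <==> on) && (!c)
Answer: WP = (((!c) ==> c) <==> on) && (!c)


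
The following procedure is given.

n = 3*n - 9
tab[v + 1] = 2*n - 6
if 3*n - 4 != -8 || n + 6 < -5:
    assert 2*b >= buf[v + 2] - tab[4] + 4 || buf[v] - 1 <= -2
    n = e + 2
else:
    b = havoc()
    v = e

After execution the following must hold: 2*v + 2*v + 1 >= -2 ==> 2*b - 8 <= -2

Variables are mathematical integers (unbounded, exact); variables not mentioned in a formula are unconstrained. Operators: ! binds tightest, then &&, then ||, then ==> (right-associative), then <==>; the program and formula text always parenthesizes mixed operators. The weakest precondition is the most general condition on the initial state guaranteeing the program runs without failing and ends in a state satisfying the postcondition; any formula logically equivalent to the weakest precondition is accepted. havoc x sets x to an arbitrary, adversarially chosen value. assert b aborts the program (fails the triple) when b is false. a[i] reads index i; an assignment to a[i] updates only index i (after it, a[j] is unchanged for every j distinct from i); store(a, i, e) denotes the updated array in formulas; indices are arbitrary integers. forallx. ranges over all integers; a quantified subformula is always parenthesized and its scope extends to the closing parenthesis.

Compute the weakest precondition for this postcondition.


Working backward. After the program, the postcondition 2*v + 2*v + 1 >= -2 ==> 2*b - 8 <= -2 must hold; in canonical form it is 4*v >= -3 ==> 2*b <= 6.
Then branch requires (tab[4] + 2*b >= buf[v + 2] + 4 || buf[v] <= -1) && (4*v >= -3 ==> 2*b <= 6); else branch requires forall b_1. (4*e >= -3 ==> 2*b_1 <= 6).
Before the if: ((3*n != -4 || n < -11) ==> ((tab[4] + 2*b >= buf[v + 2] + 4 || buf[v] <= -1) && (4*v >= -3 ==> 2*b <= 6))) && ((!(3*n != -4 || n < -11)) ==> (forall b_1. (4*e >= -3 ==> 2*b_1 <= 6)))
Before tab[v + 1] := 2*n - 6: ((3*n != -4 || n < -11) ==> ((store(tab, v + 1, 2*n - 6)[4] + 2*b >= buf[v + 2] + 4 || buf[v] <= -1) && (4*v >= -3 ==> 2*b <= 6))) && ((!(3*n != -4 || n < -11)) ==> (forall b_1. (4*e >= -3 ==> 2*b_1 <= 6)))
Before n := 3*n - 9: ((9*n != 23 || 3*n < -2) ==> ((store(tab, v + 1, 6*n - 24)[4] + 2*b >= buf[v + 2] + 4 || buf[v] <= -1) && (4*v >= -3 ==> 2*b <= 6))) && ((!(9*n != 23 || 3*n < -2)) ==> (forall b_1. (4*e >= -3 ==> 2*b_1 <= 6)))
Answer: WP = ((9*n != 23 || 3*n < -2) ==> ((store(tab, v + 1, 6*n - 24)[4] + 2*b >= buf[v + 2] + 4 || buf[v] <= -1) && (4*v >= -3 ==> 2*b <= 6))) && ((!(9*n != 23 || 3*n < -2)) ==> (forall b_1. (4*e >= -3 ==> 2*b_1 <= 6)))


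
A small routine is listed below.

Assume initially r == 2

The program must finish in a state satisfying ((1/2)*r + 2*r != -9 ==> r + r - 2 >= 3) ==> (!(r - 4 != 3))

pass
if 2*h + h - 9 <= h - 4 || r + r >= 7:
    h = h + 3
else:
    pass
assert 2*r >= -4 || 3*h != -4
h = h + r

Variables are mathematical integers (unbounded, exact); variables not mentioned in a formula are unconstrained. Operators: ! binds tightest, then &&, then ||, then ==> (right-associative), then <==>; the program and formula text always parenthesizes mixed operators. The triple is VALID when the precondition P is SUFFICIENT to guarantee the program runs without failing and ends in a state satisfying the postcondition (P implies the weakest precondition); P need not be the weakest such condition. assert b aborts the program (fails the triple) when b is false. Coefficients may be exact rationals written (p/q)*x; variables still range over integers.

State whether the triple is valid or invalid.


Working backward. After the program, the postcondition ((1/2)*r + 2*r != -9 ==> r + r - 2 >= 3) ==> (!(r - 4 != 3)) must hold; in canonical form it is ((5/2)*r != -9 ==> 2*r >= 5) ==> (!(r != 7)).
Before h := h + r: ((5/2)*r != -9 ==> 2*r >= 5) ==> (!(r != 7))
Before assert 2*r >= -4 || 3*h != -4: (2*r >= -4 || 3*h != -4) && (((5/2)*r != -9 ==> 2*r >= 5) ==> (!(r != 7)))
Then branch requires (2*r >= -4 || 3*h != -13) && (((5/2)*r != -9 ==> 2*r >= 5) ==> (!(r != 7))); else branch requires (2*r >= -4 || 3*h != -4) && (((5/2)*r != -9 ==> 2*r >= 5) ==> (!(r != 7))).
Before the if: ((2*h <= 5 || 2*r >= 7) ==> ((2*r >= -4 || 3*h != -13) && (((5/2)*r != -9 ==> 2*r >= 5) ==> (!(r != 7))))) && ((!(2*h <= 5 || 2*r >= 7)) ==> ((2*r >= -4 || 3*h != -4) && (((5/2)*r != -9 ==> 2*r >= 5) ==> (!(r != 7)))))
Before skip: ((2*h <= 5 || 2*r >= 7) ==> ((2*r >= -4 || 3*h != -13) && (((5/2)*r != -9 ==> 2*r >= 5) ==> (!(r != 7))))) && ((!(2*h <= 5 || 2*r >= 7)) ==> ((2*r >= -4 || 3*h != -4) && (((5/2)*r != -9 ==> 2*r >= 5) ==> (!(r != 7)))))
The weakest precondition is ((2*h <= 5 || 2*r >= 7) ==> ((2*r >= -4 || 3*h != -13) && (((5/2)*r != -9 ==> 2*r >= 5) ==> (!(r != 7))))) && ((!(2*h <= 5 || 2*r >= 7)) ==> ((2*r >= -4 || 3*h != -4) && (((5/2)*r != -9 ==> 2*r >= 5) ==> (!(r != 7))))).
Check whether r == 2 implies it.
Every state satisfying the precondition satisfies the weakest precondition: the implication holds.
Answer: valid


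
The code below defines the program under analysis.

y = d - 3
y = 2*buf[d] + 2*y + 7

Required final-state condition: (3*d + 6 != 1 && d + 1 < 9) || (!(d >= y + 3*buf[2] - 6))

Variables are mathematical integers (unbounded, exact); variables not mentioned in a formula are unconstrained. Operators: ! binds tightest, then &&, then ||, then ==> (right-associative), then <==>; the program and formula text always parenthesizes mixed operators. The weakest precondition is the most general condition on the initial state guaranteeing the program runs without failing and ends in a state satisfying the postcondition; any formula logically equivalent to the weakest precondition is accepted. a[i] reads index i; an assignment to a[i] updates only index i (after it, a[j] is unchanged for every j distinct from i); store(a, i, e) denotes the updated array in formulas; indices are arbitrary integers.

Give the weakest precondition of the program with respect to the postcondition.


Working backward. After the program, the postcondition (3*d + 6 != 1 && d + 1 < 9) || (!(d >= y + 3*buf[2] - 6)) must hold; in canonical form it is (3*d != -5 && d < 8) || (!(d >= 3*buf[2] + y - 6)).
Before y := 2*buf[d] + 2*y + 7: (3*d != -5 && d < 8) || (!(d >= 3*buf[2] + 2*buf[d] + 2*y + 1))
Before y := d - 3: (3*d != -5 && d < 8) || (!(3*buf[2] + 2*buf[d] + d <= 5))
Answer: WP = (3*d != -5 && d < 8) || (!(3*buf[2] + 2*buf[d] + d <= 5))


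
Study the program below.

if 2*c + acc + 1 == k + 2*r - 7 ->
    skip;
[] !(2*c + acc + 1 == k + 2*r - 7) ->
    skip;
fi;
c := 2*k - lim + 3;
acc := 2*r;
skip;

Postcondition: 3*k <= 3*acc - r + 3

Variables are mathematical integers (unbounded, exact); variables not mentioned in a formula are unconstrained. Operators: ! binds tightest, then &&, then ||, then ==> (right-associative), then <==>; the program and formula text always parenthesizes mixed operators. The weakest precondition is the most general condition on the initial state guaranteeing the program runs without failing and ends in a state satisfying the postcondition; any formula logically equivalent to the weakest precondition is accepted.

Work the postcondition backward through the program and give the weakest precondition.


Working backward. After the program, the postcondition 3*k <= 3*acc - r + 3 must hold; in canonical form it is 3*k + r <= 3*acc + 3.
Before skip: 3*k + r <= 3*acc + 3
Before acc := 2*r: 3*k <= 5*r + 3
Before c := 2*k - lim + 3: 3*k <= 5*r + 3
Then branch requires 3*k <= 5*r + 3; else branch requires 3*k <= 5*r + 3.
Before the if: (acc + 2*c == k + 2*r - 8 ==> 3*k <= 5*r + 3) && ((!(acc + 2*c == k + 2*r - 8)) ==> 3*k <= 5*r + 3)
Answer: WP = (acc + 2*c == k + 2*r - 8 ==> 3*k <= 5*r + 3) && ((!(acc + 2*c == k + 2*r - 8)) ==> 3*k <= 5*r + 3)


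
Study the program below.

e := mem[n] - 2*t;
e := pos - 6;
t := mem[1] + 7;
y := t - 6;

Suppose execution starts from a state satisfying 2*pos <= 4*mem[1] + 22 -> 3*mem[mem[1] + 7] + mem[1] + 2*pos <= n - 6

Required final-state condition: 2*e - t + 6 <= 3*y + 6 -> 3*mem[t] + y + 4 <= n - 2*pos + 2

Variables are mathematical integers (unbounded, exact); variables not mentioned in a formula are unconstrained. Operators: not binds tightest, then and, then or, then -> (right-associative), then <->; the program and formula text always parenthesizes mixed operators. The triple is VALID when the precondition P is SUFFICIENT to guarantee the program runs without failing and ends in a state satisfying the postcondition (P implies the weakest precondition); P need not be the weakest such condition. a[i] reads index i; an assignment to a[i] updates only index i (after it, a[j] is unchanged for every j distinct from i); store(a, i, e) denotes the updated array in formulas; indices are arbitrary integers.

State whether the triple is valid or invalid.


Working backward. After the program, the postcondition 2*e - t + 6 <= 3*y + 6 -> 3*mem[t] + y + 4 <= n - 2*pos + 2 must hold; in canonical form it is 2*e <= t + 3*y -> 3*mem[t] + 2*pos + y <= n - 2.
Before y := t - 6: 2*e <= 4*t - 18 -> 3*mem[t] + 2*pos + t <= n + 4
Before t := mem[1] + 7: 2*e <= 4*mem[1] + 10 -> 3*mem[mem[1] + 7] + mem[1] + 2*pos <= n - 3
Before e := pos - 6: 2*pos <= 4*mem[1] + 22 -> 3*mem[mem[1] + 7] + mem[1] + 2*pos <= n - 3
Before e := mem[n] - 2*t: 2*pos <= 4*mem[1] + 22 -> 3*mem[mem[1] + 7] + mem[1] + 2*pos <= n - 3
The weakest precondition is 2*pos <= 4*mem[1] + 22 -> 3*mem[mem[1] + 7] + mem[1] + 2*pos <= n - 3.
Check whether 2*pos <= 4*mem[1] + 22 -> 3*mem[mem[1] + 7] + mem[1] + 2*pos <= n - 6 implies it.
Every state satisfying the precondition satisfies the weakest precondition: the implication holds.
Answer: valid


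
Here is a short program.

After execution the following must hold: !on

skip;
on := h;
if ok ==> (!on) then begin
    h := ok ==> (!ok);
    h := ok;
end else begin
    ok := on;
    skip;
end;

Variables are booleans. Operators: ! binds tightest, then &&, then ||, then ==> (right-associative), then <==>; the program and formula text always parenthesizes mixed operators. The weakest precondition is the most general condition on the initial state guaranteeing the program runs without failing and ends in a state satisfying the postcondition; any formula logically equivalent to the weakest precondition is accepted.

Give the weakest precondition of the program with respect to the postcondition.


Working backward. After the program, !on must hold.
Then branch requires !on; else branch requires !on.
Before the if: ((ok ==> (!on)) ==> (!on)) && ((!(ok ==> (!on))) ==> (!on))
Before on := h: ((ok ==> (!h)) ==> (!h)) && ((!(ok ==> (!h))) ==> (!h))
Before skip: ((ok ==> (!h)) ==> (!h)) && ((!(ok ==> (!h))) ==> (!h))
Answer: WP = ((ok ==> (!h)) ==> (!h)) && ((!(ok ==> (!h))) ==> (!h))


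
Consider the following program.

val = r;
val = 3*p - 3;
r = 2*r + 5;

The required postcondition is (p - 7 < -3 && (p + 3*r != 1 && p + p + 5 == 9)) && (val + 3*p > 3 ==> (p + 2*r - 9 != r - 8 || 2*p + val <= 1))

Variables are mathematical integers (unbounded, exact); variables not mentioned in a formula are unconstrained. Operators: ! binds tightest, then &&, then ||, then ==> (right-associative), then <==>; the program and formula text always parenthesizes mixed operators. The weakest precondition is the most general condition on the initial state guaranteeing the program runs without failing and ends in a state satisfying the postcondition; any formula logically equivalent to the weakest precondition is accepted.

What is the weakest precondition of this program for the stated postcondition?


Working backward. After the program, the postcondition (p - 7 < -3 && (p + 3*r != 1 && p + p + 5 == 9)) && (val + 3*p > 3 ==> (p + 2*r - 9 != r - 8 || 2*p + val <= 1)) must hold; in canonical form it is p < 4 && p + 3*r != 1 && 2*p == 4 && (3*p + val > 3 ==> (p + r != 1 || 2*p + val <= 1)).
Before r := 2*r + 5: p < 4 && p + 6*r != -14 && 2*p == 4 && (3*p + val > 3 ==> (p + 2*r != -4 || 2*p + val <= 1))
Before val := 3*p - 3: p < 4 && p + 6*r != -14 && 2*p == 4 && (6*p > 6 ==> (p + 2*r != -4 || 5*p <= 4))
Before val := r: p < 4 && p + 6*r != -14 && 2*p == 4 && (6*p > 6 ==> (p + 2*r != -4 || 5*p <= 4))
Answer: WP = p < 4 && p + 6*r != -14 && 2*p == 4 && (6*p > 6 ==> (p + 2*r != -4 || 5*p <= 4))


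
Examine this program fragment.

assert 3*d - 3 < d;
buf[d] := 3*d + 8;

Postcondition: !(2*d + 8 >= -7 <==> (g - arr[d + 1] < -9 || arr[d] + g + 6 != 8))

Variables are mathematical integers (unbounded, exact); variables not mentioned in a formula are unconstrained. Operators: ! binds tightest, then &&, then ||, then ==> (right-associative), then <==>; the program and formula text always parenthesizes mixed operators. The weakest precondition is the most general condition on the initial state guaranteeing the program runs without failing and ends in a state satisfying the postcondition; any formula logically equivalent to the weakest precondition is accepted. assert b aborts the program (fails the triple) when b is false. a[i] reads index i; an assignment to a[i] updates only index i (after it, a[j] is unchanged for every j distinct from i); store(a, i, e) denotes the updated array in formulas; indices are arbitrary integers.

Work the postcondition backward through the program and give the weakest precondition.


Working backward. After the program, the postcondition !(2*d + 8 >= -7 <==> (g - arr[d + 1] < -9 || arr[d] + g + 6 != 8)) must hold; in canonical form it is !(2*d >= -15 <==> (g < arr[d + 1] - 9 || arr[d] + g != 2)).
Before buf[d] := 3*d + 8: !(2*d >= -15 <==> (g < arr[d + 1] - 9 || arr[d] + g != 2))
Before assert 3*d - 3 < d: 2*d < 3 && (!(2*d >= -15 <==> (g < arr[d + 1] - 9 || arr[d] + g != 2)))
Answer: WP = 2*d < 3 && (!(2*d >= -15 <==> (g < arr[d + 1] - 9 || arr[d] + g != 2)))


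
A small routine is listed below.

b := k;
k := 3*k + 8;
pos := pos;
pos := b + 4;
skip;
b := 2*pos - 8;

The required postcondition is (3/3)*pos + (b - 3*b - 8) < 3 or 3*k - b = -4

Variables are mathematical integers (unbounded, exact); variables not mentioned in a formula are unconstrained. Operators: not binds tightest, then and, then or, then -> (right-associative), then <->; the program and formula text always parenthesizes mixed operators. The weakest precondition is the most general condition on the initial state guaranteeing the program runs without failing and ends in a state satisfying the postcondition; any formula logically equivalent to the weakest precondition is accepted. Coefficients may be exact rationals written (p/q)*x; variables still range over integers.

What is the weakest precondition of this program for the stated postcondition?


Working backward. After the program, the postcondition (3/3)*pos + (b - 3*b - 8) < 3 or 3*k - b = -4 must hold; in canonical form it is pos < 2*b + 11 or 3*k = b - 4.
Before b := 2*pos - 8: 3*pos > 5 or 3*k = 2*pos - 12
Before skip: 3*pos > 5 or 3*k = 2*pos - 12
Before pos := b + 4: 3*b > -7 or 3*k = 2*b - 4
Before pos := pos: 3*b > -7 or 3*k = 2*b - 4
Before k := 3*k + 8: 3*b > -7 or 9*k = 2*b - 28
Before b := k: 3*k > -7 or 7*k = -28
Answer: WP = 3*k > -7 or 7*k = -28


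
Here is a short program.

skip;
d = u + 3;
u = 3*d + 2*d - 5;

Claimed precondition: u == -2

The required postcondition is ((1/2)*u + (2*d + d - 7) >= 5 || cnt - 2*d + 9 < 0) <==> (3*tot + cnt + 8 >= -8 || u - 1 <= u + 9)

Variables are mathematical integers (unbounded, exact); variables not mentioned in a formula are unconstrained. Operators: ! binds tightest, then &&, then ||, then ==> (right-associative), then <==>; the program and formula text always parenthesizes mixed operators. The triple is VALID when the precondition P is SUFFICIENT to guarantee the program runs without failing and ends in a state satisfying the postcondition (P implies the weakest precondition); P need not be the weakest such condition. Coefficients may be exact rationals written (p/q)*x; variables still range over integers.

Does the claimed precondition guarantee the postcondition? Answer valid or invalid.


Working backward. After the program, the postcondition ((1/2)*u + (2*d + d - 7) >= 5 || cnt - 2*d + 9 < 0) <==> (3*tot + cnt + 8 >= -8 || u - 1 <= u + 9) must hold; in canonical form it is 3*d + (1/2)*u >= 12 || cnt < 2*d - 9.
Before u := 3*d + 2*d - 5: (11/2)*d >= 29/2 || cnt < 2*d - 9
Before d := u + 3: (11/2)*u >= -2 || cnt < 2*u - 3
Before skip: (11/2)*u >= -2 || cnt < 2*u - 3
The weakest precondition is (11/2)*u >= -2 || cnt < 2*u - 3.
Check whether u == -2 implies it.
Countermodel: at the initial state cnt = -7, u = -2, the precondition holds but the weakest precondition fails.
Answer: invalid


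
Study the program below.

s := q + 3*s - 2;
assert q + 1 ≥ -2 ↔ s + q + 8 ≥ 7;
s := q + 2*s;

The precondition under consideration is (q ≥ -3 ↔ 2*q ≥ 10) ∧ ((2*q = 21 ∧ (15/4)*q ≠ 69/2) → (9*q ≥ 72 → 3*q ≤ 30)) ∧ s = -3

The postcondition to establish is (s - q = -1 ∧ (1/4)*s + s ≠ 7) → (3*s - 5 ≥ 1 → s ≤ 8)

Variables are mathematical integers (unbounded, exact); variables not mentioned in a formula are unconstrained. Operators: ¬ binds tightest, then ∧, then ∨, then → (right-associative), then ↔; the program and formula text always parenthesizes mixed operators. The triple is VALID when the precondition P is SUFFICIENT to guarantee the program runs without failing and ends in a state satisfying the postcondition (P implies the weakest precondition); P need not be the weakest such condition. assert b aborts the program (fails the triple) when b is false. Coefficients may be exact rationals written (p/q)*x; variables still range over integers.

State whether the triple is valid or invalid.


Working backward. After the program, the postcondition (s - q = -1 ∧ (1/4)*s + s ≠ 7) → (3*s - 5 ≥ 1 → s ≤ 8) must hold; in canonical form it is (s = q - 1 ∧ (5/4)*s ≠ 7) → (3*s ≥ 6 → s ≤ 8).
Before s := q + 2*s: (2*s = -1 ∧ (5/4)*q + (5/2)*s ≠ 7) → (3*q + 6*s ≥ 6 → q + 2*s ≤ 8)
Before assert q + 1 ≥ -2 ↔ s + q + 8 ≥ 7: (q ≥ -3 ↔ q + s ≥ -1) ∧ ((2*s = -1 ∧ (5/4)*q + (5/2)*s ≠ 7) → (3*q + 6*s ≥ 6 → q + 2*s ≤ 8))
Before s := q + 3*s - 2: (q ≥ -3 ↔ 2*q + 3*s ≥ 1) ∧ ((2*q + 6*s = 3 ∧ (15/4)*q + (15/2)*s ≠ 12) → (9*q + 18*s ≥ 18 → 3*q + 6*s ≤ 12))
The weakest precondition is (q ≥ -3 ↔ 2*q + 3*s ≥ 1) ∧ ((2*q + 6*s = 3 ∧ (15/4)*q + (15/2)*s ≠ 12) → (9*q + 18*s ≥ 18 → 3*q + 6*s ≤ 12)).
Check whether (q ≥ -3 ↔ 2*q ≥ 10) ∧ ((2*q = 21 ∧ (15/4)*q ≠ 69/2) → (9*q ≥ 72 → 3*q ≤ 30)) ∧ s = -3 implies it.
Every state satisfying the precondition satisfies the weakest precondition: the implication holds.
Answer: valid


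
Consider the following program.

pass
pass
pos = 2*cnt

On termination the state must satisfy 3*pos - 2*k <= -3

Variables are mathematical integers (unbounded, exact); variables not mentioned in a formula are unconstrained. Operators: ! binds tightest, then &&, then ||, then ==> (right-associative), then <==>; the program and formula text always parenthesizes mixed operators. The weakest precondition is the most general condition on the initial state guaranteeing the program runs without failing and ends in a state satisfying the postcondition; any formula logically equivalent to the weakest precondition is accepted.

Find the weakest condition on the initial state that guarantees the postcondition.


Working backward. After the program, the postcondition 3*pos - 2*k <= -3 must hold; in canonical form it is 3*pos <= 2*k - 3.
Before pos := 2*cnt: 6*cnt <= 2*k - 3
Before skip: 6*cnt <= 2*k - 3
Before skip: 6*cnt <= 2*k - 3
Answer: WP = 6*cnt <= 2*k - 3


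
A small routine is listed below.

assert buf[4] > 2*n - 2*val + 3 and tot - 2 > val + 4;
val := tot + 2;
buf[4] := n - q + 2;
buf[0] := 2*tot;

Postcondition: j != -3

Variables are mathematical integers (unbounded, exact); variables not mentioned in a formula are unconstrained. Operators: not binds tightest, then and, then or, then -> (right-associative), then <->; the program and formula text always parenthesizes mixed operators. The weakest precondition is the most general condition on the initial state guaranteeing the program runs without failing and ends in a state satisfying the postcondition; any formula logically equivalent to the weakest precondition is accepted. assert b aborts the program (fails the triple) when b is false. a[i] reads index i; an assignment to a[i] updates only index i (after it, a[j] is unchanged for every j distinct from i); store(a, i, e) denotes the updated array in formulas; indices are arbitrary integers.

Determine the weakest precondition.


Working backward. After the program, j != -3 must hold.
Before buf[0] := 2*tot: j != -3
Before buf[4] := n - q + 2: j != -3
Before val := tot + 2: j != -3
Before assert buf[4] > 2*n - 2*val + 3 and tot - 2 > val + 4: buf[4] + 2*val > 2*n + 3 and tot > val + 6 and j != -3
Answer: WP = buf[4] + 2*val > 2*n + 3 and tot > val + 6 and j != -3


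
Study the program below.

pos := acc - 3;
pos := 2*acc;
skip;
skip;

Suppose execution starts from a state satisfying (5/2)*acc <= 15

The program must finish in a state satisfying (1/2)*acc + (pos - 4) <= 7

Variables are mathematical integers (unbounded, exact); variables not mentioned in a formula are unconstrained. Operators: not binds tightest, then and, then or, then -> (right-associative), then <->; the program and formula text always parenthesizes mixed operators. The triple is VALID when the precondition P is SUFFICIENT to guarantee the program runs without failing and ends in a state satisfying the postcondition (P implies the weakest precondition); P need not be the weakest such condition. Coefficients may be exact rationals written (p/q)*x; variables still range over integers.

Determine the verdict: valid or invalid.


Working backward. After the program, the postcondition (1/2)*acc + (pos - 4) <= 7 must hold; in canonical form it is (1/2)*acc + pos <= 11.
Before skip: (1/2)*acc + pos <= 11
Before skip: (1/2)*acc + pos <= 11
Before pos := 2*acc: (5/2)*acc <= 11
Before pos := acc - 3: (5/2)*acc <= 11
The weakest precondition is (5/2)*acc <= 11.
Check whether (5/2)*acc <= 15 implies it.
Countermodel: at the initial state acc = 5, the precondition holds but the weakest precondition fails.
Answer: invalid


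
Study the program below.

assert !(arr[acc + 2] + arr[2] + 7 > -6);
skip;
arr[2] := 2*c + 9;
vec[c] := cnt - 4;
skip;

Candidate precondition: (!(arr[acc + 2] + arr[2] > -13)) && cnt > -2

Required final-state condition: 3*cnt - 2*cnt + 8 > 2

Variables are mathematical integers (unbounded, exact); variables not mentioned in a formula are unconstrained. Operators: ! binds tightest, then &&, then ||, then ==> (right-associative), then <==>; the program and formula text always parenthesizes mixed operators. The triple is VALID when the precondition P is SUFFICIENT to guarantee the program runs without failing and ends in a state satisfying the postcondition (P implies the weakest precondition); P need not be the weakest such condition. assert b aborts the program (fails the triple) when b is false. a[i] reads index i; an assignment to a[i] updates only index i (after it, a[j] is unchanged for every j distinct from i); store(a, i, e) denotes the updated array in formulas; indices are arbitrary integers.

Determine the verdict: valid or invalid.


Working backward. After the program, the postcondition 3*cnt - 2*cnt + 8 > 2 must hold; in canonical form it is cnt > -6.
Before skip: cnt > -6
Before vec[c] := cnt - 4: cnt > -6
Before arr[2] := 2*c + 9: cnt > -6
Before skip: cnt > -6
Before assert !(arr[acc + 2] + arr[2] + 7 > -6): (!(arr[acc + 2] + arr[2] > -13)) && cnt > -6
The weakest precondition is (!(arr[acc + 2] + arr[2] > -13)) && cnt > -6.
Check whether (!(arr[acc + 2] + arr[2] > -13)) && cnt > -2 implies it.
Every state satisfying the precondition satisfies the weakest precondition: the implication holds.
Answer: valid


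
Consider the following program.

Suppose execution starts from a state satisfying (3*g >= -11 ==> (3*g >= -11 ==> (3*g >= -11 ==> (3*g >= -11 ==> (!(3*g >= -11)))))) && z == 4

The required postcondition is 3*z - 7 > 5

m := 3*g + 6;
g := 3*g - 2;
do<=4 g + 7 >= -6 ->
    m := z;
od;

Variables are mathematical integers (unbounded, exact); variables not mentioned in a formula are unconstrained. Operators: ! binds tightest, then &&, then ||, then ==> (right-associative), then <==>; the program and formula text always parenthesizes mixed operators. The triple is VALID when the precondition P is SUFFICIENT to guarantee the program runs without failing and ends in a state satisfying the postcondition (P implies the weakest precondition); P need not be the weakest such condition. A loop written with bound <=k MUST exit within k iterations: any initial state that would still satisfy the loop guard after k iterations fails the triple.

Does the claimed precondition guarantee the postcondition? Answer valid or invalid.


Working backward. After the program, the postcondition 3*z - 7 > 5 must hold; in canonical form it is 3*z > 12.
Before the loop (bound <=4), unroll the exhaustion recursion (WP_0 = exit-now case; WP_j = one more guarded iteration, up to j = 4):
  WP_0: (!(g >= -13)) && 3*z > 12
  WP_1: (g >= -13 ==> ((!(g >= -13)) && 3*z > 12)) && ((!(g >= -13)) ==> 3*z > 12)
  WP_2: (g >= -13 ==> ((g >= -13 ==> ((!(g >= -13)) && 3*z > 12)) && ((!(g >= -13)) ==> 3*z > 12))) && ((!(g >= -13)) ==> 3*z > 12)
  WP_3: (g >= -13 ==> ((g >= -13 ==> ((g >= -13 ==> ((!(g >= -13)) && 3*z > 12)) && ((!(g >= -13)) ==> 3*z > 12))) && ((!(g >= -13)) ==> 3*z > 12))) && ((!(g >= -13)) ==> 3*z > 12)
  WP_4: (g >= -13 ==> ((g >= -13 ==> ((g >= -13 ==> ((g >= -13 ==> ((!(g >= -13)) && 3*z > 12)) && ((!(g >= -13)) ==> 3*z > 12))) && ((!(g >= -13)) ==> 3*z > 12))) && ((!(g >= -13)) ==> 3*z > 12))) && ((!(g >= -13)) ==> 3*z > 12)
So before the loop: (g >= -13 ==> ((g >= -13 ==> ((g >= -13 ==> ((g >= -13 ==> ((!(g >= -13)) && 3*z > 12)) && ((!(g >= -13)) ==> 3*z > 12))) && ((!(g >= -13)) ==> 3*z > 12))) && ((!(g >= -13)) ==> 3*z > 12))) && ((!(g >= -13)) ==> 3*z > 12)
Before g := 3*g - 2: (3*g >= -11 ==> ((3*g >= -11 ==> ((3*g >= -11 ==> ((3*g >= -11 ==> ((!(3*g >= -11)) && 3*z > 12)) && ((!(3*g >= -11)) ==> 3*z > 12))) && ((!(3*g >= -11)) ==> 3*z > 12))) && ((!(3*g >= -11)) ==> 3*z > 12))) && ((!(3*g >= -11)) ==> 3*z > 12)
Before m := 3*g + 6: (3*g >= -11 ==> ((3*g >= -11 ==> ((3*g >= -11 ==> ((3*g >= -11 ==> ((!(3*g >= -11)) && 3*z > 12)) && ((!(3*g >= -11)) ==> 3*z > 12))) && ((!(3*g >= -11)) ==> 3*z > 12))) && ((!(3*g >= -11)) ==> 3*z > 12))) && ((!(3*g >= -11)) ==> 3*z > 12)
The weakest precondition is (3*g >= -11 ==> ((3*g >= -11 ==> ((3*g >= -11 ==> ((3*g >= -11 ==> ((!(3*g >= -11)) && 3*z > 12)) && ((!(3*g >= -11)) ==> 3*z > 12))) && ((!(3*g >= -11)) ==> 3*z > 12))) && ((!(3*g >= -11)) ==> 3*z > 12))) && ((!(3*g >= -11)) ==> 3*z > 12).
Check whether (3*g >= -11 ==> (3*g >= -11 ==> (3*g >= -11 ==> (3*g >= -11 ==> (!(3*g >= -11)))))) && z == 4 implies it.
Countermodel: at the initial state g = -4, z = 4, the precondition holds but the weakest precondition fails.
Answer: invalid


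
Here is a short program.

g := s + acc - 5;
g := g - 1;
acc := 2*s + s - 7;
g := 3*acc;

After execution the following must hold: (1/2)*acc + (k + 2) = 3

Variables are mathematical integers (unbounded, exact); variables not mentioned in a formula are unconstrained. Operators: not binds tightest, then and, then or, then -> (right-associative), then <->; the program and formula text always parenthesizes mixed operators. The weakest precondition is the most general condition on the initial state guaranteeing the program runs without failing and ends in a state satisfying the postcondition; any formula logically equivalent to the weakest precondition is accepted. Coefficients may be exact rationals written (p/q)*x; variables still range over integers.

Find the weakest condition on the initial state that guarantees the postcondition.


Working backward. After the program, the postcondition (1/2)*acc + (k + 2) = 3 must hold; in canonical form it is (1/2)*acc + k = 1.
Before g := 3*acc: (1/2)*acc + k = 1
Before acc := 2*s + s - 7: k + (3/2)*s = 9/2
Before g := g - 1: k + (3/2)*s = 9/2
Before g := s + acc - 5: k + (3/2)*s = 9/2
Answer: WP = k + (3/2)*s = 9/2


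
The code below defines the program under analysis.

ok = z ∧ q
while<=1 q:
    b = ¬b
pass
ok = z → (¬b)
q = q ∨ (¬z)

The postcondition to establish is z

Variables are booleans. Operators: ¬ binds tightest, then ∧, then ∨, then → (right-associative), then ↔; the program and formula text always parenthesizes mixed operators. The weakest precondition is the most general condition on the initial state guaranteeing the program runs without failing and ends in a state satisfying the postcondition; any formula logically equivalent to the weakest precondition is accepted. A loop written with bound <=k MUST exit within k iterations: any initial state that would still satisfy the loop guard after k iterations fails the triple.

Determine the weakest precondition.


Working backward. After the program, z must hold.
Before q := q ∨ (¬z): z
Before ok := z → (¬b): z
Before skip: z
Before the loop (bound <=1), unroll the exhaustion recursion (WP_0 = exit-now case; WP_j = one more guarded iteration, up to j = 1):
  WP_0: (¬q) ∧ z
  WP_1: (q → ((¬q) ∧ z)) ∧ ((¬q) → z)
So before the loop: (q → ((¬q) ∧ z)) ∧ ((¬q) → z)
Before ok := z ∧ q: (q → ((¬q) ∧ z)) ∧ ((¬q) → z)
Answer: WP = (q → ((¬q) ∧ z)) ∧ ((¬q) → z)


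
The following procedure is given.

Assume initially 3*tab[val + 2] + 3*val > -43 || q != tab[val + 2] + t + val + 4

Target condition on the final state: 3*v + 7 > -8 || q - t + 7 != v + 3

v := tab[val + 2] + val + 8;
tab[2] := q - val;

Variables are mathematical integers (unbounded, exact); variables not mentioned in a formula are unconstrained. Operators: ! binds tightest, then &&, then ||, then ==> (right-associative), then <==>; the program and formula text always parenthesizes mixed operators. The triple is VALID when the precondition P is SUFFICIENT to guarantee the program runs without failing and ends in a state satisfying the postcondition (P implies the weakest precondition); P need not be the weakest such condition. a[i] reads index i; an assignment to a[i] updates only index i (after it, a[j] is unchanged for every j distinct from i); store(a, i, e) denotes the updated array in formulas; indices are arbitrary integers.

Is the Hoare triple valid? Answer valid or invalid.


Working backward. After the program, the postcondition 3*v + 7 > -8 || q - t + 7 != v + 3 must hold; in canonical form it is 3*v > -15 || q != t + v - 4.
Before tab[2] := q - val: 3*v > -15 || q != t + v - 4
Before v := tab[val + 2] + val + 8: 3*tab[val + 2] + 3*val > -39 || q != tab[val + 2] + t + val + 4
The weakest precondition is 3*tab[val + 2] + 3*val > -39 || q != tab[val + 2] + t + val + 4.
Check whether 3*tab[val + 2] + 3*val > -43 || q != tab[val + 2] + t + val + 4 implies it.
Countermodel: at the initial state q = 0, t = 9, tab = {[2] = -13, elsewhere -13}, val = 0, the precondition holds but the weakest precondition fails.
Answer: invalid


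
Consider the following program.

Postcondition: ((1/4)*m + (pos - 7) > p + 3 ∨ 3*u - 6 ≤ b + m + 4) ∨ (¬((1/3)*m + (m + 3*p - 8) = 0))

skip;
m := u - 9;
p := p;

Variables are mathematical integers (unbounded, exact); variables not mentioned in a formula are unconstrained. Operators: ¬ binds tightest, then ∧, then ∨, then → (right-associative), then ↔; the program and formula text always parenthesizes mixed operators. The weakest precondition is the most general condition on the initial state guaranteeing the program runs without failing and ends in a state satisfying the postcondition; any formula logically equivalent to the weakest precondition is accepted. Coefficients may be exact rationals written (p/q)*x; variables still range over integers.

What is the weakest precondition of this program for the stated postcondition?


Working backward. After the program, the postcondition ((1/4)*m + (pos - 7) > p + 3 ∨ 3*u - 6 ≤ b + m + 4) ∨ (¬((1/3)*m + (m + 3*p - 8) = 0)) must hold; in canonical form it is (1/4)*m + pos > p + 10 ∨ 3*u ≤ b + m + 10 ∨ (¬((4/3)*m + 3*p = 8)).
Before p := p: (1/4)*m + pos > p + 10 ∨ 3*u ≤ b + m + 10 ∨ (¬((4/3)*m + 3*p = 8))
Before m := u - 9: pos + (1/4)*u > p + 49/4 ∨ 2*u ≤ b + 1 ∨ (¬(3*p + (4/3)*u = 20))
Before skip: pos + (1/4)*u > p + 49/4 ∨ 2*u ≤ b + 1 ∨ (¬(3*p + (4/3)*u = 20))
Answer: WP = pos + (1/4)*u > p + 49/4 ∨ 2*u ≤ b + 1 ∨ (¬(3*p + (4/3)*u = 20))


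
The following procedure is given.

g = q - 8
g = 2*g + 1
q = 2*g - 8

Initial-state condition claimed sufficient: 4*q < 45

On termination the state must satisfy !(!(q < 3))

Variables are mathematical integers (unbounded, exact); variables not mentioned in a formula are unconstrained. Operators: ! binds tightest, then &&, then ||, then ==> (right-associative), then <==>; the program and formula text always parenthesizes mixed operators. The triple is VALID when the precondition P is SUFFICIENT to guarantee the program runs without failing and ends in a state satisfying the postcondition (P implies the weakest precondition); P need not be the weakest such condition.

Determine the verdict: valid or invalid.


Working backward. After the program, the postcondition !(!(q < 3)) must hold; in canonical form it is q < 3.
Before q := 2*g - 8: 2*g < 11
Before g := 2*g + 1: 4*g < 9
Before g := q - 8: 4*q < 41
The weakest precondition is 4*q < 41.
Check whether 4*q < 45 implies it.
Countermodel: at the initial state q = 11, the precondition holds but the weakest precondition fails.
Answer: invalid


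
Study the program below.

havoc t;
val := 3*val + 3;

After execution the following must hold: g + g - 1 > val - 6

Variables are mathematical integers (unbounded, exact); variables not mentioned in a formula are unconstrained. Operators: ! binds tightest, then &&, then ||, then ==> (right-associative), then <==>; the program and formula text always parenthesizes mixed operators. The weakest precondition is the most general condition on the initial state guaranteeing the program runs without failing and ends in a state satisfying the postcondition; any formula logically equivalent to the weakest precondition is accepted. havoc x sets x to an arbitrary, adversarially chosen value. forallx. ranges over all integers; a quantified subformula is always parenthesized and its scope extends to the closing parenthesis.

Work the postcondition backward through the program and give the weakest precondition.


Working backward. After the program, the postcondition g + g - 1 > val - 6 must hold; in canonical form it is 2*g > val - 5.
Before val := 3*val + 3: 2*g > 3*val - 2
Before havoc t: 2*g > 3*val - 2
Answer: WP = 2*g > 3*val - 2


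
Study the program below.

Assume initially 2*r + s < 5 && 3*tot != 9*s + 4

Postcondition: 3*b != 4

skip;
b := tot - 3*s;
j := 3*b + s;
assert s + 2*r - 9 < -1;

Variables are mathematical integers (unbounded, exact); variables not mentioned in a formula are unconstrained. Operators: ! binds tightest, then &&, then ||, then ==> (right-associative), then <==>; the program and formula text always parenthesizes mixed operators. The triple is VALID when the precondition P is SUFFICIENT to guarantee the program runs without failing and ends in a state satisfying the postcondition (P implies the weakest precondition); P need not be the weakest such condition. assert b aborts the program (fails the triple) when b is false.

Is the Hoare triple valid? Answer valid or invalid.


Working backward. After the program, 3*b != 4 must hold.
Before assert s + 2*r - 9 < -1: 2*r + s < 8 && 3*b != 4
Before j := 3*b + s: 2*r + s < 8 && 3*b != 4
Before b := tot - 3*s: 2*r + s < 8 && 3*tot != 9*s + 4
Before skip: 2*r + s < 8 && 3*tot != 9*s + 4
The weakest precondition is 2*r + s < 8 && 3*tot != 9*s + 4.
Check whether 2*r + s < 5 && 3*tot != 9*s + 4 implies it.
Every state satisfying the precondition satisfies the weakest precondition: the implication holds.
Answer: valid


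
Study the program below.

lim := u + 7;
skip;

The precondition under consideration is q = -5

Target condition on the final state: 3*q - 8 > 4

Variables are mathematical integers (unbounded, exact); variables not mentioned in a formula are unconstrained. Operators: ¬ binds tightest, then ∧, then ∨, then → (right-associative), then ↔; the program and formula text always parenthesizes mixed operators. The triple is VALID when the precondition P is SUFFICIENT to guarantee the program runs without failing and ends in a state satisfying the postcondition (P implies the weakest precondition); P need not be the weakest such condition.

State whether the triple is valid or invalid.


Working backward. After the program, the postcondition 3*q - 8 > 4 must hold; in canonical form it is 3*q > 12.
Before skip: 3*q > 12
Before lim := u + 7: 3*q > 12
The weakest precondition is 3*q > 12.
Check whether q = -5 implies it.
Countermodel: at the initial state q = -5, the precondition holds but the weakest precondition fails.
Answer: invalid
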